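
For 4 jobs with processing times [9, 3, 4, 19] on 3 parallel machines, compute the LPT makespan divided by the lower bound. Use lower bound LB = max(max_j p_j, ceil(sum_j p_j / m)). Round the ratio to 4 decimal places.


LPT order: [19, 9, 4, 3]
Machine loads after assignment: [19, 9, 7]
LPT makespan = 19
Lower bound = max(max_job, ceil(total/3)) = max(19, 12) = 19
Ratio = 19 / 19 = 1.0

1.0


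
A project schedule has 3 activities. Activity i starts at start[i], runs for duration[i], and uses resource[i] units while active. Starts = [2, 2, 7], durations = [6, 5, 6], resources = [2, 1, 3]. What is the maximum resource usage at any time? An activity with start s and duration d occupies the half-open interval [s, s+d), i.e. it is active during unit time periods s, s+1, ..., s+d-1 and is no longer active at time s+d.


Each activity i is active on [start_i, start_i + duration_i).
Compute total resource usage per time slot:
  t=0: active resources = [], total = 0
  t=1: active resources = [], total = 0
  t=2: active resources = [2, 1], total = 3
  t=3: active resources = [2, 1], total = 3
  t=4: active resources = [2, 1], total = 3
  t=5: active resources = [2, 1], total = 3
  t=6: active resources = [2, 1], total = 3
  t=7: active resources = [2, 3], total = 5
  t=8: active resources = [3], total = 3
  t=9: active resources = [3], total = 3
  t=10: active resources = [3], total = 3
  t=11: active resources = [3], total = 3
  t=12: active resources = [3], total = 3
Peak resource demand = 5

5


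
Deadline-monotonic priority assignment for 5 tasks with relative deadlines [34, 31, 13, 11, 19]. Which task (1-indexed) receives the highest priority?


Sort tasks by relative deadline (ascending):
  Task 4: deadline = 11
  Task 3: deadline = 13
  Task 5: deadline = 19
  Task 2: deadline = 31
  Task 1: deadline = 34
Priority order (highest first): [4, 3, 5, 2, 1]
Highest priority task = 4

4


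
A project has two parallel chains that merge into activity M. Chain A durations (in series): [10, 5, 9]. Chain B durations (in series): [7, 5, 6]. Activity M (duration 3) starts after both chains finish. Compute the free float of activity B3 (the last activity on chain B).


ES(B3) = sum of predecessors on chain B = 12
EF(B3) = ES + duration = 12 + 6 = 18
Successor of B3 is M. ES(M) = max(sum(A), sum(B)) = max(24, 18) = 24
Free float = ES(successor) - EF(current) = 24 - 18 = 6

6


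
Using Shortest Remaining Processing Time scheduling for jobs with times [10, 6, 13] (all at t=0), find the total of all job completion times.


Since all jobs arrive at t=0, SRPT equals SPT ordering.
SPT order: [6, 10, 13]
Completion times:
  Job 1: p=6, C=6
  Job 2: p=10, C=16
  Job 3: p=13, C=29
Total completion time = 6 + 16 + 29 = 51

51


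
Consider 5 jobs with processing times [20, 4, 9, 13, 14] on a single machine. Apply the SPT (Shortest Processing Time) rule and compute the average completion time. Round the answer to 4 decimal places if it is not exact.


Sort jobs by processing time (SPT order): [4, 9, 13, 14, 20]
Compute completion times sequentially:
  Job 1: processing = 4, completes at 4
  Job 2: processing = 9, completes at 13
  Job 3: processing = 13, completes at 26
  Job 4: processing = 14, completes at 40
  Job 5: processing = 20, completes at 60
Sum of completion times = 143
Average completion time = 143/5 = 28.6

28.6


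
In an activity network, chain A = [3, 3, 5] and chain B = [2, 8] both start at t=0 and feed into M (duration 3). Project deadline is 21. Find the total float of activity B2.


Forward pass: ES(B2) = sum of predecessors on chain B = 2
EF = ES + duration = 2 + 8 = 10
Backward pass: LF(M) = deadline = 21; LS(M) = 21 - 3 = 18
LF(B2) = LS(M) - sum(successors on chain B) = 18 - 0 = 18
LS = LF - duration = 18 - 8 = 10
Total float = LS - ES = 10 - 2 = 8

8


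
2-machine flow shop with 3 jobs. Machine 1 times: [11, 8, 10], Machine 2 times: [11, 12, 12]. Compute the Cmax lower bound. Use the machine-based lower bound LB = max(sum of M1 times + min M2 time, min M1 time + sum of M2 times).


LB1 = sum(M1 times) + min(M2 times) = 29 + 11 = 40
LB2 = min(M1 times) + sum(M2 times) = 8 + 35 = 43
Lower bound = max(LB1, LB2) = max(40, 43) = 43

43


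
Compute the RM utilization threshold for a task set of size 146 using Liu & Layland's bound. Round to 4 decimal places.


Compute 2^(1/146) = 1.0047588711
Subtract 1: 1.0047588711 - 1 = 0.0047588711
Multiply by n: 146 * 0.0047588711 = 0.6947951806
Round to 4 dp: 0.6948

0.6948


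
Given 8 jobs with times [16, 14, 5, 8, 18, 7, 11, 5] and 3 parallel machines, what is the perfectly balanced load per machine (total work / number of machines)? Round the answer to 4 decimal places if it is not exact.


Total processing time = 16 + 14 + 5 + 8 + 18 + 7 + 11 + 5 = 84
Number of machines = 3
Ideal balanced load = 84 / 3 = 28.0

28.0


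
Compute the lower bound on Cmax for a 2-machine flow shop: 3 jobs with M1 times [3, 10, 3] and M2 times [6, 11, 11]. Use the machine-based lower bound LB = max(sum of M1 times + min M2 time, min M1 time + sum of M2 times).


LB1 = sum(M1 times) + min(M2 times) = 16 + 6 = 22
LB2 = min(M1 times) + sum(M2 times) = 3 + 28 = 31
Lower bound = max(LB1, LB2) = max(22, 31) = 31

31


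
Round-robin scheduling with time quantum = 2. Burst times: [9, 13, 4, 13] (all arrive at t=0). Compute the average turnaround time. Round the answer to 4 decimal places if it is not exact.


Time quantum = 2
Execution trace:
  J1 runs 2 units, time = 2
  J2 runs 2 units, time = 4
  J3 runs 2 units, time = 6
  J4 runs 2 units, time = 8
  J1 runs 2 units, time = 10
  J2 runs 2 units, time = 12
  J3 runs 2 units, time = 14
  J4 runs 2 units, time = 16
  J1 runs 2 units, time = 18
  J2 runs 2 units, time = 20
  J4 runs 2 units, time = 22
  J1 runs 2 units, time = 24
  J2 runs 2 units, time = 26
  J4 runs 2 units, time = 28
  J1 runs 1 units, time = 29
  J2 runs 2 units, time = 31
  J4 runs 2 units, time = 33
  J2 runs 2 units, time = 35
  J4 runs 2 units, time = 37
  J2 runs 1 units, time = 38
  J4 runs 1 units, time = 39
Finish times: [29, 38, 14, 39]
Average turnaround = 120/4 = 30.0

30.0


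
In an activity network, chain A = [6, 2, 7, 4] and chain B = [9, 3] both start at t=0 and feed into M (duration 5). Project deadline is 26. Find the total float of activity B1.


Forward pass: ES(B1) = sum of predecessors on chain B = 0
EF = ES + duration = 0 + 9 = 9
Backward pass: LF(M) = deadline = 26; LS(M) = 26 - 5 = 21
LF(B1) = LS(M) - sum(successors on chain B) = 21 - 3 = 18
LS = LF - duration = 18 - 9 = 9
Total float = LS - ES = 9 - 0 = 9

9


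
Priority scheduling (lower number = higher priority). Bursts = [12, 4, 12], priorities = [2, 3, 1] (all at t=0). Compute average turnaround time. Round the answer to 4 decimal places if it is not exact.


Sort by priority (ascending = highest first):
Order: [(1, 12), (2, 12), (3, 4)]
Completion times:
  Priority 1, burst=12, C=12
  Priority 2, burst=12, C=24
  Priority 3, burst=4, C=28
Average turnaround = 64/3 = 21.3333

21.3333


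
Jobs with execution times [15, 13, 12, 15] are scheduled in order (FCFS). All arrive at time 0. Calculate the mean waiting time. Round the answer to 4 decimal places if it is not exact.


FCFS order (as given): [15, 13, 12, 15]
Waiting times:
  Job 1: wait = 0
  Job 2: wait = 15
  Job 3: wait = 28
  Job 4: wait = 40
Sum of waiting times = 83
Average waiting time = 83/4 = 20.75

20.75


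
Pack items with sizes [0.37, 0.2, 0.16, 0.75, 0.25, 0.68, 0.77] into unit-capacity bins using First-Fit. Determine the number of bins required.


Place items sequentially using First-Fit:
  Item 0.37 -> new Bin 1
  Item 0.2 -> Bin 1 (now 0.57)
  Item 0.16 -> Bin 1 (now 0.73)
  Item 0.75 -> new Bin 2
  Item 0.25 -> Bin 1 (now 0.98)
  Item 0.68 -> new Bin 3
  Item 0.77 -> new Bin 4
Total bins used = 4

4


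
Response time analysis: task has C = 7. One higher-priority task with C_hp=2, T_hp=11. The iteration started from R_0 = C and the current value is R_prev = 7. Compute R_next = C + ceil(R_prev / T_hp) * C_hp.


R_next = C + ceil(R_prev / T_hp) * C_hp
ceil(7 / 11) = ceil(0.6364) = 1
Interference = 1 * 2 = 2
R_next = 7 + 2 = 9

9


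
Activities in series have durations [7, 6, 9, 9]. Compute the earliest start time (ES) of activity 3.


Activity 3 starts after activities 1 through 2 complete.
Predecessor durations: [7, 6]
ES = 7 + 6 = 13

13


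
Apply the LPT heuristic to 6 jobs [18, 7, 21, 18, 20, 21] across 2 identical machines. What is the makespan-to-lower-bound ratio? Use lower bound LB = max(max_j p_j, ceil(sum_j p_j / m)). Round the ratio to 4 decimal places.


LPT order: [21, 21, 20, 18, 18, 7]
Machine loads after assignment: [48, 57]
LPT makespan = 57
Lower bound = max(max_job, ceil(total/2)) = max(21, 53) = 53
Ratio = 57 / 53 = 1.0755

1.0755


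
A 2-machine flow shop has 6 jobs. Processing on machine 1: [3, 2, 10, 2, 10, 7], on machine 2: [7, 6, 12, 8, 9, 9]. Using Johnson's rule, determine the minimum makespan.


Apply Johnson's rule:
  Group 1 (a <= b): [(2, 2, 6), (4, 2, 8), (1, 3, 7), (6, 7, 9), (3, 10, 12)]
  Group 2 (a > b): [(5, 10, 9)]
Optimal job order: [2, 4, 1, 6, 3, 5]
Schedule:
  Job 2: M1 done at 2, M2 done at 8
  Job 4: M1 done at 4, M2 done at 16
  Job 1: M1 done at 7, M2 done at 23
  Job 6: M1 done at 14, M2 done at 32
  Job 3: M1 done at 24, M2 done at 44
  Job 5: M1 done at 34, M2 done at 53
Makespan = 53

53


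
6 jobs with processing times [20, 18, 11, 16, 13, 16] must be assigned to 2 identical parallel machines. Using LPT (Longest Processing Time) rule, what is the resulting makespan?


Sort jobs in decreasing order (LPT): [20, 18, 16, 16, 13, 11]
Assign each job to the least loaded machine:
  Machine 1: jobs [20, 16, 11], load = 47
  Machine 2: jobs [18, 16, 13], load = 47
Makespan = max load = 47

47


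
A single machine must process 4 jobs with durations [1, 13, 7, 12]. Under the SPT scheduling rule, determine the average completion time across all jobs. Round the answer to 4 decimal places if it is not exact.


Sort jobs by processing time (SPT order): [1, 7, 12, 13]
Compute completion times sequentially:
  Job 1: processing = 1, completes at 1
  Job 2: processing = 7, completes at 8
  Job 3: processing = 12, completes at 20
  Job 4: processing = 13, completes at 33
Sum of completion times = 62
Average completion time = 62/4 = 15.5

15.5


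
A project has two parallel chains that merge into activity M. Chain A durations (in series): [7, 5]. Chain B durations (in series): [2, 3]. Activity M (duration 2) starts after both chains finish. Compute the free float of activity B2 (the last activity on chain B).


ES(B2) = sum of predecessors on chain B = 2
EF(B2) = ES + duration = 2 + 3 = 5
Successor of B2 is M. ES(M) = max(sum(A), sum(B)) = max(12, 5) = 12
Free float = ES(successor) - EF(current) = 12 - 5 = 7

7


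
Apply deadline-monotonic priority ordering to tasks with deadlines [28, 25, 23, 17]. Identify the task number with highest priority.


Sort tasks by relative deadline (ascending):
  Task 4: deadline = 17
  Task 3: deadline = 23
  Task 2: deadline = 25
  Task 1: deadline = 28
Priority order (highest first): [4, 3, 2, 1]
Highest priority task = 4

4


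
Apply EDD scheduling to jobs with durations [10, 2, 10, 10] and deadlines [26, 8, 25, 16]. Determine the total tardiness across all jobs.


Sort by due date (EDD order): [(2, 8), (10, 16), (10, 25), (10, 26)]
Compute completion times and tardiness:
  Job 1: p=2, d=8, C=2, tardiness=max(0,2-8)=0
  Job 2: p=10, d=16, C=12, tardiness=max(0,12-16)=0
  Job 3: p=10, d=25, C=22, tardiness=max(0,22-25)=0
  Job 4: p=10, d=26, C=32, tardiness=max(0,32-26)=6
Total tardiness = 6

6


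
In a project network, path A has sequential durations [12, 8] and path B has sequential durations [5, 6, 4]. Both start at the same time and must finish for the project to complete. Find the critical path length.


Path A total = 12 + 8 = 20
Path B total = 5 + 6 + 4 = 15
Critical path = longest path = max(20, 15) = 20

20


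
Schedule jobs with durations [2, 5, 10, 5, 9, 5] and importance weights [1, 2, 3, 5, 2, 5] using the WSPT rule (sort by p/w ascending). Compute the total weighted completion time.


Compute p/w ratios and sort ascending (WSPT): [(5, 5), (5, 5), (2, 1), (5, 2), (10, 3), (9, 2)]
Compute weighted completion times:
  Job (p=5,w=5): C=5, w*C=5*5=25
  Job (p=5,w=5): C=10, w*C=5*10=50
  Job (p=2,w=1): C=12, w*C=1*12=12
  Job (p=5,w=2): C=17, w*C=2*17=34
  Job (p=10,w=3): C=27, w*C=3*27=81
  Job (p=9,w=2): C=36, w*C=2*36=72
Total weighted completion time = 274

274


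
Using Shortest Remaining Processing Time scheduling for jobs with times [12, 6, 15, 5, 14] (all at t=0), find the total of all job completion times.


Since all jobs arrive at t=0, SRPT equals SPT ordering.
SPT order: [5, 6, 12, 14, 15]
Completion times:
  Job 1: p=5, C=5
  Job 2: p=6, C=11
  Job 3: p=12, C=23
  Job 4: p=14, C=37
  Job 5: p=15, C=52
Total completion time = 5 + 11 + 23 + 37 + 52 = 128

128


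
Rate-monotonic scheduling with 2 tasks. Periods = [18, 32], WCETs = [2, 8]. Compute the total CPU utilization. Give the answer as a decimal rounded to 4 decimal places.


Compute individual utilizations (exact fractions):
  Task 1: C/T = 2/18 = 1/9 (approx. 0.1111)
  Task 2: C/T = 8/32 = 1/4 (approx. 0.25)
Total utilization U = 1/9 + 1/4 = 13/36
Rounded to 4 decimal places: U = 0.3611
RM (Liu & Layland) bound for 2 tasks = 0.828427; compare with U = 13/36 (approx. 0.361111)
U <= bound, so schedulable by RM sufficient condition.

0.3611


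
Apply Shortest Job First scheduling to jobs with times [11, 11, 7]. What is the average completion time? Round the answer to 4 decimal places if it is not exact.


SJF order (ascending): [7, 11, 11]
Completion times:
  Job 1: burst=7, C=7
  Job 2: burst=11, C=18
  Job 3: burst=11, C=29
Average completion = 54/3 = 18.0

18.0


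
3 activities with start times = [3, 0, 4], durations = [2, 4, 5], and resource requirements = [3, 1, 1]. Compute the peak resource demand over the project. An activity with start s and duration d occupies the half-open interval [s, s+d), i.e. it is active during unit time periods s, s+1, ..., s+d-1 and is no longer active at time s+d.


Each activity i is active on [start_i, start_i + duration_i).
Compute total resource usage per time slot:
  t=0: active resources = [1], total = 1
  t=1: active resources = [1], total = 1
  t=2: active resources = [1], total = 1
  t=3: active resources = [3, 1], total = 4
  t=4: active resources = [3, 1], total = 4
  t=5: active resources = [1], total = 1
  t=6: active resources = [1], total = 1
  t=7: active resources = [1], total = 1
  t=8: active resources = [1], total = 1
Peak resource demand = 4

4


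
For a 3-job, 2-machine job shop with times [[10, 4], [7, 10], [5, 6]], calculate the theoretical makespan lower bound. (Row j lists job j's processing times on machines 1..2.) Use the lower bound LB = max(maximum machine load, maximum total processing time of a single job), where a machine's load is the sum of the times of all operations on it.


Machine loads:
  Machine 1: 10 + 7 + 5 = 22
  Machine 2: 4 + 10 + 6 = 20
Max machine load = 22
Job totals:
  Job 1: 14
  Job 2: 17
  Job 3: 11
Max job total = 17
Lower bound = max(22, 17) = 22

22


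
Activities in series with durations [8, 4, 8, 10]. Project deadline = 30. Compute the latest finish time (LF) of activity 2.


LF(activity 2) = deadline - sum of successor durations
Successors: activities 3 through 4 with durations [8, 10]
Sum of successor durations = 18
LF = 30 - 18 = 12

12


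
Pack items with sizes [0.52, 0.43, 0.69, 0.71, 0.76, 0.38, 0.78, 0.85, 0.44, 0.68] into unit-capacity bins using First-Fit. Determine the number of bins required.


Place items sequentially using First-Fit:
  Item 0.52 -> new Bin 1
  Item 0.43 -> Bin 1 (now 0.95)
  Item 0.69 -> new Bin 2
  Item 0.71 -> new Bin 3
  Item 0.76 -> new Bin 4
  Item 0.38 -> new Bin 5
  Item 0.78 -> new Bin 6
  Item 0.85 -> new Bin 7
  Item 0.44 -> Bin 5 (now 0.82)
  Item 0.68 -> new Bin 8
Total bins used = 8

8


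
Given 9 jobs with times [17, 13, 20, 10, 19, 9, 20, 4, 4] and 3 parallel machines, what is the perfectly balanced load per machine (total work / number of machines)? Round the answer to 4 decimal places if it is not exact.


Total processing time = 17 + 13 + 20 + 10 + 19 + 9 + 20 + 4 + 4 = 116
Number of machines = 3
Ideal balanced load = 116 / 3 = 38.6667

38.6667


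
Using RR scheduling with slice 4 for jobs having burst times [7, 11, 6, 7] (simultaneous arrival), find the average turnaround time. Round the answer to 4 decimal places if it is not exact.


Time quantum = 4
Execution trace:
  J1 runs 4 units, time = 4
  J2 runs 4 units, time = 8
  J3 runs 4 units, time = 12
  J4 runs 4 units, time = 16
  J1 runs 3 units, time = 19
  J2 runs 4 units, time = 23
  J3 runs 2 units, time = 25
  J4 runs 3 units, time = 28
  J2 runs 3 units, time = 31
Finish times: [19, 31, 25, 28]
Average turnaround = 103/4 = 25.75

25.75


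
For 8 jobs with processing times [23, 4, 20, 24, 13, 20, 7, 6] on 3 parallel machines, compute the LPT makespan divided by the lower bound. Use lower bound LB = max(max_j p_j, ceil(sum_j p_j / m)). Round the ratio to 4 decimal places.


LPT order: [24, 23, 20, 20, 13, 7, 6, 4]
Machine loads after assignment: [37, 40, 40]
LPT makespan = 40
Lower bound = max(max_job, ceil(total/3)) = max(24, 39) = 39
Ratio = 40 / 39 = 1.0256

1.0256


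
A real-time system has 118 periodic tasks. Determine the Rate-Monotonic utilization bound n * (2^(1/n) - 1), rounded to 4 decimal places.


Compute 2^(1/118) = 1.0058914152
Subtract 1: 1.0058914152 - 1 = 0.0058914152
Multiply by n: 118 * 0.0058914152 = 0.6951869936
Round to 4 dp: 0.6952

0.6952


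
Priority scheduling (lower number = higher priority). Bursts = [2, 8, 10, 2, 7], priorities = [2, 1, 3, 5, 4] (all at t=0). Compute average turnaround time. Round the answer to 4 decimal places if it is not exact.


Sort by priority (ascending = highest first):
Order: [(1, 8), (2, 2), (3, 10), (4, 7), (5, 2)]
Completion times:
  Priority 1, burst=8, C=8
  Priority 2, burst=2, C=10
  Priority 3, burst=10, C=20
  Priority 4, burst=7, C=27
  Priority 5, burst=2, C=29
Average turnaround = 94/5 = 18.8

18.8


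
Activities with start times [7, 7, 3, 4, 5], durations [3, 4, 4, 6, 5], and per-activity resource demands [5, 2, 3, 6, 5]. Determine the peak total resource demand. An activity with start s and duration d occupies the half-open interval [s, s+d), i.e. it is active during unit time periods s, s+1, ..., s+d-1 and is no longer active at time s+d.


Each activity i is active on [start_i, start_i + duration_i).
Compute total resource usage per time slot:
  t=0: active resources = [], total = 0
  t=1: active resources = [], total = 0
  t=2: active resources = [], total = 0
  t=3: active resources = [3], total = 3
  t=4: active resources = [3, 6], total = 9
  t=5: active resources = [3, 6, 5], total = 14
  t=6: active resources = [3, 6, 5], total = 14
  t=7: active resources = [5, 2, 6, 5], total = 18
  t=8: active resources = [5, 2, 6, 5], total = 18
  t=9: active resources = [5, 2, 6, 5], total = 18
  t=10: active resources = [2], total = 2
Peak resource demand = 18

18


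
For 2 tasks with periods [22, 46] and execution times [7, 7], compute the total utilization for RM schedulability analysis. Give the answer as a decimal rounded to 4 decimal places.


Compute individual utilizations (exact fractions):
  Task 1: C/T = 7/22 (approx. 0.3182)
  Task 2: C/T = 7/46 (approx. 0.1522)
Total utilization U = 7/22 + 7/46 = 119/253
Rounded to 4 decimal places: U = 0.4704
RM (Liu & Layland) bound for 2 tasks = 0.828427; compare with U = 119/253 (approx. 0.470356)
U <= bound, so schedulable by RM sufficient condition.

0.4704


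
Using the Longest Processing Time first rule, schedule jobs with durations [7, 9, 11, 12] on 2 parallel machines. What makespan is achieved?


Sort jobs in decreasing order (LPT): [12, 11, 9, 7]
Assign each job to the least loaded machine:
  Machine 1: jobs [12, 7], load = 19
  Machine 2: jobs [11, 9], load = 20
Makespan = max load = 20

20


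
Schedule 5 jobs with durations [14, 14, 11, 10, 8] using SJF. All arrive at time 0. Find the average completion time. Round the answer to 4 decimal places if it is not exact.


SJF order (ascending): [8, 10, 11, 14, 14]
Completion times:
  Job 1: burst=8, C=8
  Job 2: burst=10, C=18
  Job 3: burst=11, C=29
  Job 4: burst=14, C=43
  Job 5: burst=14, C=57
Average completion = 155/5 = 31.0

31.0


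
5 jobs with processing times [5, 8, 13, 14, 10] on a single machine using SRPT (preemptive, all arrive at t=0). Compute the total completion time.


Since all jobs arrive at t=0, SRPT equals SPT ordering.
SPT order: [5, 8, 10, 13, 14]
Completion times:
  Job 1: p=5, C=5
  Job 2: p=8, C=13
  Job 3: p=10, C=23
  Job 4: p=13, C=36
  Job 5: p=14, C=50
Total completion time = 5 + 13 + 23 + 36 + 50 = 127

127


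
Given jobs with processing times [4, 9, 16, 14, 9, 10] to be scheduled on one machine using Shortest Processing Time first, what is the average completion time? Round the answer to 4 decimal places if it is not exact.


Sort jobs by processing time (SPT order): [4, 9, 9, 10, 14, 16]
Compute completion times sequentially:
  Job 1: processing = 4, completes at 4
  Job 2: processing = 9, completes at 13
  Job 3: processing = 9, completes at 22
  Job 4: processing = 10, completes at 32
  Job 5: processing = 14, completes at 46
  Job 6: processing = 16, completes at 62
Sum of completion times = 179
Average completion time = 179/6 = 29.8333

29.8333


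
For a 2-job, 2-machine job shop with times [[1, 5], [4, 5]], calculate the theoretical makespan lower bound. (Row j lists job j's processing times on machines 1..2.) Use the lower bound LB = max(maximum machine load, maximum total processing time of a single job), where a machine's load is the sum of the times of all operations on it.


Machine loads:
  Machine 1: 1 + 4 = 5
  Machine 2: 5 + 5 = 10
Max machine load = 10
Job totals:
  Job 1: 6
  Job 2: 9
Max job total = 9
Lower bound = max(10, 9) = 10

10


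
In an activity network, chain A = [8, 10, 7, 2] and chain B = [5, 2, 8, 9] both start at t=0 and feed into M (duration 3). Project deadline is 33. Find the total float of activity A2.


Forward pass: ES(A2) = sum of predecessors on chain A = 8
EF = ES + duration = 8 + 10 = 18
Backward pass: LF(M) = deadline = 33; LS(M) = 33 - 3 = 30
LF(A2) = LS(M) - sum(successors on chain A) = 30 - 9 = 21
LS = LF - duration = 21 - 10 = 11
Total float = LS - ES = 11 - 8 = 3

3


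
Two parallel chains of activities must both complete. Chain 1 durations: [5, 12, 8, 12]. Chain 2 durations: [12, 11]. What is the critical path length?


Path A total = 5 + 12 + 8 + 12 = 37
Path B total = 12 + 11 = 23
Critical path = longest path = max(37, 23) = 37

37


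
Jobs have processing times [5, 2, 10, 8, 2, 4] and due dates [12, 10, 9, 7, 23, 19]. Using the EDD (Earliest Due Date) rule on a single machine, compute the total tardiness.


Sort by due date (EDD order): [(8, 7), (10, 9), (2, 10), (5, 12), (4, 19), (2, 23)]
Compute completion times and tardiness:
  Job 1: p=8, d=7, C=8, tardiness=max(0,8-7)=1
  Job 2: p=10, d=9, C=18, tardiness=max(0,18-9)=9
  Job 3: p=2, d=10, C=20, tardiness=max(0,20-10)=10
  Job 4: p=5, d=12, C=25, tardiness=max(0,25-12)=13
  Job 5: p=4, d=19, C=29, tardiness=max(0,29-19)=10
  Job 6: p=2, d=23, C=31, tardiness=max(0,31-23)=8
Total tardiness = 51

51


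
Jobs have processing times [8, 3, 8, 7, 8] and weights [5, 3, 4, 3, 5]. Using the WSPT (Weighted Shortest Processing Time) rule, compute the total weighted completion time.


Compute p/w ratios and sort ascending (WSPT): [(3, 3), (8, 5), (8, 5), (8, 4), (7, 3)]
Compute weighted completion times:
  Job (p=3,w=3): C=3, w*C=3*3=9
  Job (p=8,w=5): C=11, w*C=5*11=55
  Job (p=8,w=5): C=19, w*C=5*19=95
  Job (p=8,w=4): C=27, w*C=4*27=108
  Job (p=7,w=3): C=34, w*C=3*34=102
Total weighted completion time = 369

369


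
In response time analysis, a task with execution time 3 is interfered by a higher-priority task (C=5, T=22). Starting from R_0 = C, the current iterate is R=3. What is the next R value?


R_next = C + ceil(R_prev / T_hp) * C_hp
ceil(3 / 22) = ceil(0.1364) = 1
Interference = 1 * 5 = 5
R_next = 3 + 5 = 8

8


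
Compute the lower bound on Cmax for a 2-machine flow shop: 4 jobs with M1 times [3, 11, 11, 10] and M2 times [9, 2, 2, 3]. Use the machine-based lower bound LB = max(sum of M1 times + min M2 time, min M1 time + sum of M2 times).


LB1 = sum(M1 times) + min(M2 times) = 35 + 2 = 37
LB2 = min(M1 times) + sum(M2 times) = 3 + 16 = 19
Lower bound = max(LB1, LB2) = max(37, 19) = 37

37


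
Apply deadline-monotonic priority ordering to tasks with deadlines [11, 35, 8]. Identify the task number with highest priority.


Sort tasks by relative deadline (ascending):
  Task 3: deadline = 8
  Task 1: deadline = 11
  Task 2: deadline = 35
Priority order (highest first): [3, 1, 2]
Highest priority task = 3

3


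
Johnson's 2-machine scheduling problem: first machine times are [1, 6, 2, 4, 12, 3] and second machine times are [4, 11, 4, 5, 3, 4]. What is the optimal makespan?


Apply Johnson's rule:
  Group 1 (a <= b): [(1, 1, 4), (3, 2, 4), (6, 3, 4), (4, 4, 5), (2, 6, 11)]
  Group 2 (a > b): [(5, 12, 3)]
Optimal job order: [1, 3, 6, 4, 2, 5]
Schedule:
  Job 1: M1 done at 1, M2 done at 5
  Job 3: M1 done at 3, M2 done at 9
  Job 6: M1 done at 6, M2 done at 13
  Job 4: M1 done at 10, M2 done at 18
  Job 2: M1 done at 16, M2 done at 29
  Job 5: M1 done at 28, M2 done at 32
Makespan = 32

32


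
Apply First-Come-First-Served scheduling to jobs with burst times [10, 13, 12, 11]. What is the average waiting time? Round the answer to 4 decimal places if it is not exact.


FCFS order (as given): [10, 13, 12, 11]
Waiting times:
  Job 1: wait = 0
  Job 2: wait = 10
  Job 3: wait = 23
  Job 4: wait = 35
Sum of waiting times = 68
Average waiting time = 68/4 = 17.0

17.0


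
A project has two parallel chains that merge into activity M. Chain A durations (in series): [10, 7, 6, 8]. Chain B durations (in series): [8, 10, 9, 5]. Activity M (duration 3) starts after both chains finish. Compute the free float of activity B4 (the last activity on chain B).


ES(B4) = sum of predecessors on chain B = 27
EF(B4) = ES + duration = 27 + 5 = 32
Successor of B4 is M. ES(M) = max(sum(A), sum(B)) = max(31, 32) = 32
Free float = ES(successor) - EF(current) = 32 - 32 = 0

0


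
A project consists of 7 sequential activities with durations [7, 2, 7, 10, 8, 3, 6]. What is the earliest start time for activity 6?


Activity 6 starts after activities 1 through 5 complete.
Predecessor durations: [7, 2, 7, 10, 8]
ES = 7 + 2 + 7 + 10 + 8 = 34

34


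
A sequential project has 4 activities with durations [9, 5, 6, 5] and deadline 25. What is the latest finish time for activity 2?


LF(activity 2) = deadline - sum of successor durations
Successors: activities 3 through 4 with durations [6, 5]
Sum of successor durations = 11
LF = 25 - 11 = 14

14


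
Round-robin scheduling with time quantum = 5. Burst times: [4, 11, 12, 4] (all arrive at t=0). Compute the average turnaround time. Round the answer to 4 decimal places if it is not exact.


Time quantum = 5
Execution trace:
  J1 runs 4 units, time = 4
  J2 runs 5 units, time = 9
  J3 runs 5 units, time = 14
  J4 runs 4 units, time = 18
  J2 runs 5 units, time = 23
  J3 runs 5 units, time = 28
  J2 runs 1 units, time = 29
  J3 runs 2 units, time = 31
Finish times: [4, 29, 31, 18]
Average turnaround = 82/4 = 20.5

20.5


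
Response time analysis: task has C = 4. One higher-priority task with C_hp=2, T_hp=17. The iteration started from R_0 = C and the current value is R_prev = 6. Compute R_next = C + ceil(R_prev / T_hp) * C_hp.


R_next = C + ceil(R_prev / T_hp) * C_hp
ceil(6 / 17) = ceil(0.3529) = 1
Interference = 1 * 2 = 2
R_next = 4 + 2 = 6
R_next = R_prev, so the iteration has converged (response time = 6).

6


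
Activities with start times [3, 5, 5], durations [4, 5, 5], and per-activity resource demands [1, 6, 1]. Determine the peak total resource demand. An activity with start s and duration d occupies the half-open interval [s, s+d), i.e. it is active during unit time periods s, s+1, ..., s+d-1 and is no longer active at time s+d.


Each activity i is active on [start_i, start_i + duration_i).
Compute total resource usage per time slot:
  t=0: active resources = [], total = 0
  t=1: active resources = [], total = 0
  t=2: active resources = [], total = 0
  t=3: active resources = [1], total = 1
  t=4: active resources = [1], total = 1
  t=5: active resources = [1, 6, 1], total = 8
  t=6: active resources = [1, 6, 1], total = 8
  t=7: active resources = [6, 1], total = 7
  t=8: active resources = [6, 1], total = 7
  t=9: active resources = [6, 1], total = 7
Peak resource demand = 8

8


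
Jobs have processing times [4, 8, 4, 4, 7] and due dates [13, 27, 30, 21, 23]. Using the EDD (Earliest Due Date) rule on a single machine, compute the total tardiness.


Sort by due date (EDD order): [(4, 13), (4, 21), (7, 23), (8, 27), (4, 30)]
Compute completion times and tardiness:
  Job 1: p=4, d=13, C=4, tardiness=max(0,4-13)=0
  Job 2: p=4, d=21, C=8, tardiness=max(0,8-21)=0
  Job 3: p=7, d=23, C=15, tardiness=max(0,15-23)=0
  Job 4: p=8, d=27, C=23, tardiness=max(0,23-27)=0
  Job 5: p=4, d=30, C=27, tardiness=max(0,27-30)=0
Total tardiness = 0

0


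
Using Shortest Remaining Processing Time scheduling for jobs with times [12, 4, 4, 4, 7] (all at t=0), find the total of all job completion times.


Since all jobs arrive at t=0, SRPT equals SPT ordering.
SPT order: [4, 4, 4, 7, 12]
Completion times:
  Job 1: p=4, C=4
  Job 2: p=4, C=8
  Job 3: p=4, C=12
  Job 4: p=7, C=19
  Job 5: p=12, C=31
Total completion time = 4 + 8 + 12 + 19 + 31 = 74

74


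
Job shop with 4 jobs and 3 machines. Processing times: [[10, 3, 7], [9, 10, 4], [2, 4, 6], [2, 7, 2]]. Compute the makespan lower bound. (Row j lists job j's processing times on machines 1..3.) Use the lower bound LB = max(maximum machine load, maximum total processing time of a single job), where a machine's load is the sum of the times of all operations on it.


Machine loads:
  Machine 1: 10 + 9 + 2 + 2 = 23
  Machine 2: 3 + 10 + 4 + 7 = 24
  Machine 3: 7 + 4 + 6 + 2 = 19
Max machine load = 24
Job totals:
  Job 1: 20
  Job 2: 23
  Job 3: 12
  Job 4: 11
Max job total = 23
Lower bound = max(24, 23) = 24

24


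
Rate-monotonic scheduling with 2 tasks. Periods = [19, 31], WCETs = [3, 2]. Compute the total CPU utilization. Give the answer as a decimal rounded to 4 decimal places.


Compute individual utilizations (exact fractions):
  Task 1: C/T = 3/19 (approx. 0.1579)
  Task 2: C/T = 2/31 (approx. 0.0645)
Total utilization U = 3/19 + 2/31 = 131/589
Rounded to 4 decimal places: U = 0.2224
RM (Liu & Layland) bound for 2 tasks = 0.828427; compare with U = 131/589 (approx. 0.222411)
U <= bound, so schedulable by RM sufficient condition.

0.2224


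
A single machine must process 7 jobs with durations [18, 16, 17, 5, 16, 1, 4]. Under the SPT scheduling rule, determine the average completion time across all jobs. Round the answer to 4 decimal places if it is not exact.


Sort jobs by processing time (SPT order): [1, 4, 5, 16, 16, 17, 18]
Compute completion times sequentially:
  Job 1: processing = 1, completes at 1
  Job 2: processing = 4, completes at 5
  Job 3: processing = 5, completes at 10
  Job 4: processing = 16, completes at 26
  Job 5: processing = 16, completes at 42
  Job 6: processing = 17, completes at 59
  Job 7: processing = 18, completes at 77
Sum of completion times = 220
Average completion time = 220/7 = 31.4286

31.4286


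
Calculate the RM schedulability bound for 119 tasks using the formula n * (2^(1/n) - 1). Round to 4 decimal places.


Compute 2^(1/119) = 1.0058417632
Subtract 1: 1.0058417632 - 1 = 0.0058417632
Multiply by n: 119 * 0.0058417632 = 0.6951698208
Round to 4 dp: 0.6952

0.6952


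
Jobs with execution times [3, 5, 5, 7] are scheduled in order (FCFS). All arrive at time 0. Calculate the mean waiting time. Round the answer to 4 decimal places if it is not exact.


FCFS order (as given): [3, 5, 5, 7]
Waiting times:
  Job 1: wait = 0
  Job 2: wait = 3
  Job 3: wait = 8
  Job 4: wait = 13
Sum of waiting times = 24
Average waiting time = 24/4 = 6.0

6.0


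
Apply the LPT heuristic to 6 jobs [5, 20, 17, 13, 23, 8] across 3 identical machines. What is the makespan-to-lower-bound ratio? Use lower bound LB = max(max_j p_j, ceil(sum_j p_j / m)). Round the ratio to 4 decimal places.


LPT order: [23, 20, 17, 13, 8, 5]
Machine loads after assignment: [28, 28, 30]
LPT makespan = 30
Lower bound = max(max_job, ceil(total/3)) = max(23, 29) = 29
Ratio = 30 / 29 = 1.0345

1.0345


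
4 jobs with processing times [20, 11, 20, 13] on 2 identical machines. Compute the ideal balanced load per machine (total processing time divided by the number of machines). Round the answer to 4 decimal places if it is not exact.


Total processing time = 20 + 11 + 20 + 13 = 64
Number of machines = 2
Ideal balanced load = 64 / 2 = 32.0

32.0


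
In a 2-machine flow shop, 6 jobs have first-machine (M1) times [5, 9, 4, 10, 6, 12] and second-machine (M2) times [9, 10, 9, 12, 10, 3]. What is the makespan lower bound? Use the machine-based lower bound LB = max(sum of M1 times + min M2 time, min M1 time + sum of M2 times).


LB1 = sum(M1 times) + min(M2 times) = 46 + 3 = 49
LB2 = min(M1 times) + sum(M2 times) = 4 + 53 = 57
Lower bound = max(LB1, LB2) = max(49, 57) = 57

57


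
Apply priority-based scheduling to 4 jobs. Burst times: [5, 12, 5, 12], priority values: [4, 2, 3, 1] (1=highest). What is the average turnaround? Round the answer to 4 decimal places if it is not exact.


Sort by priority (ascending = highest first):
Order: [(1, 12), (2, 12), (3, 5), (4, 5)]
Completion times:
  Priority 1, burst=12, C=12
  Priority 2, burst=12, C=24
  Priority 3, burst=5, C=29
  Priority 4, burst=5, C=34
Average turnaround = 99/4 = 24.75

24.75


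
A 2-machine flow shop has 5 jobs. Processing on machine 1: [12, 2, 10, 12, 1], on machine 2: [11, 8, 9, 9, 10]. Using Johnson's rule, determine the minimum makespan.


Apply Johnson's rule:
  Group 1 (a <= b): [(5, 1, 10), (2, 2, 8)]
  Group 2 (a > b): [(1, 12, 11), (3, 10, 9), (4, 12, 9)]
Optimal job order: [5, 2, 1, 3, 4]
Schedule:
  Job 5: M1 done at 1, M2 done at 11
  Job 2: M1 done at 3, M2 done at 19
  Job 1: M1 done at 15, M2 done at 30
  Job 3: M1 done at 25, M2 done at 39
  Job 4: M1 done at 37, M2 done at 48
Makespan = 48

48


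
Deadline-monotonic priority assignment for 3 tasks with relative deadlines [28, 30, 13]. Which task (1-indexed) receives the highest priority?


Sort tasks by relative deadline (ascending):
  Task 3: deadline = 13
  Task 1: deadline = 28
  Task 2: deadline = 30
Priority order (highest first): [3, 1, 2]
Highest priority task = 3

3


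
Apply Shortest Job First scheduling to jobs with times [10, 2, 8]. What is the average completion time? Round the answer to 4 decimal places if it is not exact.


SJF order (ascending): [2, 8, 10]
Completion times:
  Job 1: burst=2, C=2
  Job 2: burst=8, C=10
  Job 3: burst=10, C=20
Average completion = 32/3 = 10.6667

10.6667


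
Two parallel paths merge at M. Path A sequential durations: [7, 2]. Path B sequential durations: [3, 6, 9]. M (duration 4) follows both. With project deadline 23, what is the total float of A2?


Forward pass: ES(A2) = sum of predecessors on chain A = 7
EF = ES + duration = 7 + 2 = 9
Backward pass: LF(M) = deadline = 23; LS(M) = 23 - 4 = 19
LF(A2) = LS(M) - sum(successors on chain A) = 19 - 0 = 19
LS = LF - duration = 19 - 2 = 17
Total float = LS - ES = 17 - 7 = 10

10


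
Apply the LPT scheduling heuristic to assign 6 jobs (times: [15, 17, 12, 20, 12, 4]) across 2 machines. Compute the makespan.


Sort jobs in decreasing order (LPT): [20, 17, 15, 12, 12, 4]
Assign each job to the least loaded machine:
  Machine 1: jobs [20, 12, 12], load = 44
  Machine 2: jobs [17, 15, 4], load = 36
Makespan = max load = 44

44


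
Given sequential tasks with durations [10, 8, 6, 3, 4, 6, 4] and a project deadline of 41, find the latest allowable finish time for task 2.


LF(activity 2) = deadline - sum of successor durations
Successors: activities 3 through 7 with durations [6, 3, 4, 6, 4]
Sum of successor durations = 23
LF = 41 - 23 = 18

18


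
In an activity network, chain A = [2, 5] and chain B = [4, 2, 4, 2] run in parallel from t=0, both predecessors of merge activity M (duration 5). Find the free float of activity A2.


ES(A2) = sum of predecessors on chain A = 2
EF(A2) = ES + duration = 2 + 5 = 7
Successor of A2 is M. ES(M) = max(sum(A), sum(B)) = max(7, 12) = 12
Free float = ES(successor) - EF(current) = 12 - 7 = 5

5


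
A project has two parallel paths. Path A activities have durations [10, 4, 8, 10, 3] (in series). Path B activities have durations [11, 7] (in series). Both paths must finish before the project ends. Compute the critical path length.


Path A total = 10 + 4 + 8 + 10 + 3 = 35
Path B total = 11 + 7 = 18
Critical path = longest path = max(35, 18) = 35

35


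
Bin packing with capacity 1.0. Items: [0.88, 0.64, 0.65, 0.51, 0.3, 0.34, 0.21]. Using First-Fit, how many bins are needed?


Place items sequentially using First-Fit:
  Item 0.88 -> new Bin 1
  Item 0.64 -> new Bin 2
  Item 0.65 -> new Bin 3
  Item 0.51 -> new Bin 4
  Item 0.3 -> Bin 2 (now 0.94)
  Item 0.34 -> Bin 3 (now 0.99)
  Item 0.21 -> Bin 4 (now 0.72)
Total bins used = 4

4


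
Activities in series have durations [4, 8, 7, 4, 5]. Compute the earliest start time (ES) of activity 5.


Activity 5 starts after activities 1 through 4 complete.
Predecessor durations: [4, 8, 7, 4]
ES = 4 + 8 + 7 + 4 = 23

23


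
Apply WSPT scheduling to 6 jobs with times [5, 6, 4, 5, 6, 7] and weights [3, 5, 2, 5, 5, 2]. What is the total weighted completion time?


Compute p/w ratios and sort ascending (WSPT): [(5, 5), (6, 5), (6, 5), (5, 3), (4, 2), (7, 2)]
Compute weighted completion times:
  Job (p=5,w=5): C=5, w*C=5*5=25
  Job (p=6,w=5): C=11, w*C=5*11=55
  Job (p=6,w=5): C=17, w*C=5*17=85
  Job (p=5,w=3): C=22, w*C=3*22=66
  Job (p=4,w=2): C=26, w*C=2*26=52
  Job (p=7,w=2): C=33, w*C=2*33=66
Total weighted completion time = 349

349


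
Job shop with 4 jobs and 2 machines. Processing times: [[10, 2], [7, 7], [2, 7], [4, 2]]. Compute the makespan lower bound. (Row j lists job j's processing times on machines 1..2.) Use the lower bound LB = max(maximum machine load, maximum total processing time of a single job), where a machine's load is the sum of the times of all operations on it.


Machine loads:
  Machine 1: 10 + 7 + 2 + 4 = 23
  Machine 2: 2 + 7 + 7 + 2 = 18
Max machine load = 23
Job totals:
  Job 1: 12
  Job 2: 14
  Job 3: 9
  Job 4: 6
Max job total = 14
Lower bound = max(23, 14) = 23

23


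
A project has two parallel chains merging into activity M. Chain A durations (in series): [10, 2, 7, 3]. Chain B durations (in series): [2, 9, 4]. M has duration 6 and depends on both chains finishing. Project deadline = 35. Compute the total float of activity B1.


Forward pass: ES(B1) = sum of predecessors on chain B = 0
EF = ES + duration = 0 + 2 = 2
Backward pass: LF(M) = deadline = 35; LS(M) = 35 - 6 = 29
LF(B1) = LS(M) - sum(successors on chain B) = 29 - 13 = 16
LS = LF - duration = 16 - 2 = 14
Total float = LS - ES = 14 - 0 = 14

14


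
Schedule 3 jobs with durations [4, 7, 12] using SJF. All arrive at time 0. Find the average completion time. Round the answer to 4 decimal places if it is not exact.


SJF order (ascending): [4, 7, 12]
Completion times:
  Job 1: burst=4, C=4
  Job 2: burst=7, C=11
  Job 3: burst=12, C=23
Average completion = 38/3 = 12.6667

12.6667


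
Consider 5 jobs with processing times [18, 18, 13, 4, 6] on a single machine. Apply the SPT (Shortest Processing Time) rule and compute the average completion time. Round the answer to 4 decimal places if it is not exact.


Sort jobs by processing time (SPT order): [4, 6, 13, 18, 18]
Compute completion times sequentially:
  Job 1: processing = 4, completes at 4
  Job 2: processing = 6, completes at 10
  Job 3: processing = 13, completes at 23
  Job 4: processing = 18, completes at 41
  Job 5: processing = 18, completes at 59
Sum of completion times = 137
Average completion time = 137/5 = 27.4

27.4
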